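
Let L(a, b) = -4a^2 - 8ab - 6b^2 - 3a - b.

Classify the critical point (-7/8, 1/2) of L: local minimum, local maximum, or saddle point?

The Hessian of L is constant: H = [[-8, -8], [-8, -12]].
det(H) = (-8)·(-12) − (-8)² = 32.
det(H) > 0 and tr(H) = -20 < 0, so H is negative definite and the point is a local maximum.

local maximum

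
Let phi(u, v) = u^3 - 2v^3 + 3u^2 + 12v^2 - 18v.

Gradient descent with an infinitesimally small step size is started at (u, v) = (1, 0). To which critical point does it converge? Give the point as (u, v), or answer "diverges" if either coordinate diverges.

phi is separable, so gradient descent decouples: u follows -∂phi/∂u, v follows -∂phi/∂v.
∂phi/∂u = 3u(u + 2); at u=1 this is 9, so u decreases.
∂phi/∂v = -6(v - 3)(v - 1); at v=0 this is -18, so v increases.
u converges to its nearest critical value 0 (a local min of the u-part); v converges to 1. The iterate converges to (0, 1).

(0, 1)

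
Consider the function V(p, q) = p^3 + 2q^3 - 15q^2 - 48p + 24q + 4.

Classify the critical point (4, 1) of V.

saddle point

The mixed partial ∂²V/∂p∂q is 0, so the Hessian at any point is diag(V_pp, V_qq) = diag(6p, 6(2q - 5)).
At (4, 1): H = diag(24, -18).
The eigenvalues have opposite signs, so H is indefinite: a saddle point.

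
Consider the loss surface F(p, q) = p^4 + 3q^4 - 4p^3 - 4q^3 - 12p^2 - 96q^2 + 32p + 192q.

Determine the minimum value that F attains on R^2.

-1344

F(p,q) separates as A(p) + B(q), so its minimum is min A + min B.
A'(p) = 4(p - 4)(p - 1)(p + 2) vanishes at p ∈ {-2, 1, 4}; B'(q) = 12(q - 4)(q - 1)(q + 4) vanishes at q ∈ {-4, 1, 4}.
Local minima of A (where A''>0): A(-2)=-64, A(4)=-64. Local minima of B: B(-4)=-1280, B(4)=-256.
So the global minimum of F is A(-2) + B(-4) = -64 − 1280 = -1344, attained at (-2, -4).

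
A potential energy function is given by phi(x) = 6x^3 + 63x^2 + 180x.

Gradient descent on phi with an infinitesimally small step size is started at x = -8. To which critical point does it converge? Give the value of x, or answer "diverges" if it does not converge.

diverges

phi'(x) = 18(x + 2)(x + 5), so phi'(-8) = 324.
Gradient descent moves in the -phi' direction, i.e. x is decreasing.
There is no critical point below x=-8, and phi' keeps the same sign, so the iterate runs off to −∞.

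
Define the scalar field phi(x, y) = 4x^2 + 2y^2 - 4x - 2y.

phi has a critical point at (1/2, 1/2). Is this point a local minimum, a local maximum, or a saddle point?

The Hessian of phi is constant: H = [[8, 0], [0, 4]].
det(H) = 8·4 − 0² = 32.
det(H) > 0 and tr(H) = 12 > 0, so H is positive definite and the point is a local minimum.

local minimum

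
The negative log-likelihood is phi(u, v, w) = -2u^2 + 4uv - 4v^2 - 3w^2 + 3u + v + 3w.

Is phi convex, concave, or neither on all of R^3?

phi is quadratic, so its Hessian is the constant matrix H = [[-4, 4, 0], [4, -8, 0], [0, 0, -6]].
Leading principal minors: -4, 16, -96.
Signs alternate −, +, − ⇒ H ≺ 0 ⇒ concave.

concave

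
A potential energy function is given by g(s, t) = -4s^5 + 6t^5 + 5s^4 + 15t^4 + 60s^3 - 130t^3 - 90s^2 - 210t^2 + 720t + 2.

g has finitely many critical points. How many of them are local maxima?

4

g separates as a function of s plus a function of t, so ∇g=0 decouples.
∂g/∂s = -20s(s - 3)(s - 1)(s + 3) = 0 at s ∈ {-3, 0, 1, 3}; ∂g/∂t = 30(t - 3)(t - 1)(t + 2)(t + 4) = 0 at t ∈ {-4, -2, 1, 3}.
The Hessian is diagonal: diag(g_ss, g_tt). Second derivatives: g_ss(-3)=1440, g_ss(0)=-180, g_ss(1)=160, g_ss(3)=-720; g_tt(-4)=-2100, g_tt(-2)=900, g_tt(1)=-900, g_tt(3)=2100.
Local maxima occur where both diagonal entries negative: (0, -4), (0, 1), (3, -4), (3, 1). Count: 4.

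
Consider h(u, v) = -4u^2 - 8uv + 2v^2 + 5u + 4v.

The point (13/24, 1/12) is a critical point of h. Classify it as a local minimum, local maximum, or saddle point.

saddle point

The Hessian of h is constant: H = [[-8, -8], [-8, 4]].
det(H) = (-8)·4 − (-8)² = -96.
Since det(H) < 0, H is indefinite and the critical point is a saddle point.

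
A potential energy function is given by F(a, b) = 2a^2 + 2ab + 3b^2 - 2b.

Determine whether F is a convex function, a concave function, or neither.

convex

F is quadratic, so its Hessian is the constant matrix H = [[4, 2], [2, 6]].
det(H) = 20, tr(H) = 10.
det(H) > 0 and tr(H) > 0, so H is positive definite everywhere: convex.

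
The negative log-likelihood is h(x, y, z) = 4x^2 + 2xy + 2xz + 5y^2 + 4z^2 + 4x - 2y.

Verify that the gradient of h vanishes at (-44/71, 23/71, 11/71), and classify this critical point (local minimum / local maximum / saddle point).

local minimum

∇h = (8x + 2y + 2z + 4, 2x + 10y - 2, 2x + 8z); substituting (-44/71, 23/71, 11/71) gives ∇h = (0, 0, 0), so (-44/71, 23/71, 11/71) is indeed a critical point.
The Hessian is constant: H = [[8, 2, 2], [2, 10, 0], [2, 0, 8]].
Leading principal minors: Δ₁ = 8, Δ₂ = 76, Δ₃ = 568.
All leading minors are positive, so H is positive definite: a local minimum.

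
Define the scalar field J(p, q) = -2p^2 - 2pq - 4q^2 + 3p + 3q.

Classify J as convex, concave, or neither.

concave

J is quadratic, so its Hessian is the constant matrix H = [[-4, -2], [-2, -8]].
det(H) = 28, tr(H) = -12.
det(H) > 0 and tr(H) < 0, so H is negative definite everywhere: concave.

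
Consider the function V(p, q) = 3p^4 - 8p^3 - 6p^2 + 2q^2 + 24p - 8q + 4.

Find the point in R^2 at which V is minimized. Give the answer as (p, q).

V(p,q) separates as A(p) + B(q) + 4, so its minimum is min A + min B + 4.
A'(p) = 12(p - 2)(p - 1)(p + 1) vanishes at p ∈ {-1, 1, 2}; B'(q) = 4q - 8 vanishes at q ∈ {2}.
Local minima of A (where A''>0): A(-1)=-19, A(2)=8. Local minima of B: B(2)=-8.
So the global minimum of V is A(-1) + B(2) + 4 = -19 − 8 + 4 = -23, attained at (-1, 2).

(-1, 2)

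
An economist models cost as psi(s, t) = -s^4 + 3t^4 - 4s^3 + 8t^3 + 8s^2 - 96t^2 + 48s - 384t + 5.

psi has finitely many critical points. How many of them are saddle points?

5

psi separates as a function of s plus a function of t, so ∇psi=0 decouples.
∂psi/∂s = -4(s - 2)(s + 2)(s + 3) = 0 at s ∈ {-3, -2, 2}; ∂psi/∂t = 12(t - 4)(t + 2)(t + 4) = 0 at t ∈ {-4, -2, 4}.
The Hessian is diagonal: diag(psi_ss, psi_tt). Second derivatives: psi_ss(-3)=-20, psi_ss(-2)=16, psi_ss(2)=-80; psi_tt(-4)=192, psi_tt(-2)=-144, psi_tt(4)=576.
Saddle points occur where the two diagonal entries have opposite signs: (-3, -4), (-3, 4), (-2, -2), (2, -4), (2, 4). Count: 5.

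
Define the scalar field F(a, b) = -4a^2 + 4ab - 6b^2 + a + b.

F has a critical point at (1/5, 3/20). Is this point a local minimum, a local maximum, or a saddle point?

local maximum

The Hessian of F is constant: H = [[-8, 4], [4, -12]].
det(H) = (-8)·(-12) − 4² = 80.
det(H) > 0 and tr(H) = -20 < 0, so H is negative definite and the point is a local maximum.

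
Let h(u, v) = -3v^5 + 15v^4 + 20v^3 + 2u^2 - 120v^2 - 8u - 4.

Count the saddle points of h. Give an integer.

2

h separates as a function of u plus a function of v, so ∇h=0 decouples.
∂h/∂u = 4(u - 2) = 0 at u ∈ {2}; ∂h/∂v = -15v(v - 4)(v - 2)(v + 2) = 0 at v ∈ {-2, 0, 2, 4}.
The Hessian is diagonal: diag(h_uu, h_vv). Second derivatives: h_uu(2)=4; h_vv(-2)=720, h_vv(0)=-240, h_vv(2)=240, h_vv(4)=-720.
Saddle points occur where the two diagonal entries have opposite signs: (2, 0), (2, 4). Count: 2.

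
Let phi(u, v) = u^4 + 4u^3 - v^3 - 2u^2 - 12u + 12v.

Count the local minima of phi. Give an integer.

phi separates as a function of u plus a function of v, so ∇phi=0 decouples.
∂phi/∂u = 4(u - 1)(u + 1)(u + 3) = 0 at u ∈ {-3, -1, 1}; ∂phi/∂v = -3(v - 2)(v + 2) = 0 at v ∈ {-2, 2}.
The Hessian is diagonal: diag(phi_uu, phi_vv). Second derivatives: phi_uu(-3)=32, phi_uu(-1)=-16, phi_uu(1)=32; phi_vv(-2)=12, phi_vv(2)=-12.
Local minima occur where both diagonal entries positive: (-3, -2), (1, -2). Count: 2.

2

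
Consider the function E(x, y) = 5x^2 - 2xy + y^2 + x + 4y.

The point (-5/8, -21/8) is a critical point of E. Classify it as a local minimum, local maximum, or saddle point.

local minimum

The Hessian of E is constant: H = [[10, -2], [-2, 2]].
det(H) = 10·2 − (-2)² = 16.
det(H) > 0 and tr(H) = 12 > 0, so H is positive definite and the point is a local minimum.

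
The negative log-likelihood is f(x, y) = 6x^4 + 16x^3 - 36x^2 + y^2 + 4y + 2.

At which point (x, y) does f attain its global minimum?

(-3, -2)

f(x,y) separates as P(x) + Q(y) + 2, so its minimum is min P + min Q + 2.
P'(x) = 24x(x - 1)(x + 3) vanishes at x ∈ {-3, 0, 1}; Q'(y) = 2y + 4 vanishes at y ∈ {-2}.
Local minima of P (where P''>0): P(-3)=-270, P(1)=-14. Local minima of Q: Q(-2)=-4.
So the global minimum of f is P(-3) + Q(-2) + 2 = -270 − 4 + 2 = -272, attained at (-3, -2).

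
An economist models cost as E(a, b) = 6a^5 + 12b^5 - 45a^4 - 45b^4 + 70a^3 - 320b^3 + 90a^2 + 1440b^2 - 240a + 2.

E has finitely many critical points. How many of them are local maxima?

4

E separates as a function of a plus a function of b, so ∇E=0 decouples.
∂E/∂a = 30(a - 4)(a - 2)(a - 1)(a + 1) = 0 at a ∈ {-1, 1, 2, 4}; ∂E/∂b = 60b(b - 4)(b - 3)(b + 4) = 0 at b ∈ {-4, 0, 3, 4}.
The Hessian is diagonal: diag(E_aa, E_bb). Second derivatives: E_aa(-1)=-900, E_aa(1)=180, E_aa(2)=-180, E_aa(4)=900; E_bb(-4)=-13440, E_bb(0)=2880, E_bb(3)=-1260, E_bb(4)=1920.
Local maxima occur where both diagonal entries negative: (-1, -4), (-1, 3), (2, -4), (2, 3). Count: 4.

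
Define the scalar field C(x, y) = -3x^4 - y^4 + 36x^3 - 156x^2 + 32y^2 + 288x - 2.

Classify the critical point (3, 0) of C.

local minimum

The mixed partial ∂²C/∂x∂y is 0, so the Hessian at any point is diag(C_xx, C_yy) = diag(12(-3x^2 + 18x - 26), 4(-3y^2 + 16)).
At (3, 0): H = diag(12, 64).
Both eigenvalues are positive, so H is positive definite: a local minimum.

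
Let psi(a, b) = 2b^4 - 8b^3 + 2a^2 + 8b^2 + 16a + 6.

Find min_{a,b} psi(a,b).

psi(a,b) separates as P(a) + Q(b) + 6, so its minimum is min P + min Q + 6.
P'(a) = 4a + 16 vanishes at a ∈ {-4}; Q'(b) = 8b(b - 2)(b - 1) vanishes at b ∈ {0, 1, 2}.
Local minima of P (where P''>0): P(-4)=-32. Local minima of Q: Q(0)=0, Q(2)=0.
So the global minimum of psi is P(-4) + Q(0) + 6 = -32 + 0 + 6 = -26, attained at (-4, 0).

-26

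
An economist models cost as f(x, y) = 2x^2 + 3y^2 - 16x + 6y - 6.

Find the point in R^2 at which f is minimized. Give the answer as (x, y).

(4, -1)

f(x,y) separates as P(x) + Q(y) − 6, so its minimum is min P + min Q − 6.
P'(x) = 4x - 16 vanishes at x ∈ {4}; Q'(y) = 6y + 6 vanishes at y ∈ {-1}.
Local minima of P (where P''>0): P(4)=-32. Local minima of Q: Q(-1)=-3.
So the global minimum of f is P(4) + Q(-1) − 6 = -32 − 3 − 6 = -41, attained at (4, -1).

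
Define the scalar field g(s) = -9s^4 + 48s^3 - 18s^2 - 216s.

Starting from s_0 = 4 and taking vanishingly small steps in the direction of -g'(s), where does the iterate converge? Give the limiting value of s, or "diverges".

g'(s) = -36(s - 3)(s - 2)(s + 1), so g'(4) = -360.
Gradient descent moves in the -g' direction, i.e. s is increasing.
There is no critical point above s=4, and g' keeps the same sign, so the iterate runs off to +∞.

diverges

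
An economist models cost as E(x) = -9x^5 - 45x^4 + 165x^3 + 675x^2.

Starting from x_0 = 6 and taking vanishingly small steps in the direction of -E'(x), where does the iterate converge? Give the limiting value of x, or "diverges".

diverges

E'(x) = -45x(x - 3)(x + 2)(x + 5), so E'(6) = -71280.
Gradient descent moves in the -E' direction, i.e. x is increasing.
There is no critical point above x=6, and E' keeps the same sign, so the iterate runs off to +∞.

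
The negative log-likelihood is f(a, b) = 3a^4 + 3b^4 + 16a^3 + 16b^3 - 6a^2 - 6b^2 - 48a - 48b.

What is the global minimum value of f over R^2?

-320

f(a,b) separates as P(a) + Q(b), so its minimum is min P + min Q.
P'(a) = 12(a - 1)(a + 1)(a + 4) vanishes at a ∈ {-4, -1, 1}; Q'(b) = 12(b - 1)(b + 1)(b + 4) vanishes at b ∈ {-4, -1, 1}.
Local minima of P (where P''>0): P(-4)=-160, P(1)=-35. Local minima of Q: Q(-4)=-160, Q(1)=-35.
So the global minimum of f is P(-4) + Q(-4) = -160 − 160 = -320, attained at (-4, -4).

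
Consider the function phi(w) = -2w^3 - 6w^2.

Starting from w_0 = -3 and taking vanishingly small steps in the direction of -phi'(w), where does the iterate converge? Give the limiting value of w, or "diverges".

phi'(w) = -6w(w + 2), so phi'(-3) = -18.
Gradient descent moves in the -phi' direction, i.e. w is increasing.
The nearest critical point in that direction is w = -2, where phi'' = 12 > 0 (a local minimum). The iterate converges there.

-2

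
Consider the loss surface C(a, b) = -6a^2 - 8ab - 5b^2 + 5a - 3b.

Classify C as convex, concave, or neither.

C is quadratic, so its Hessian is the constant matrix H = [[-12, -8], [-8, -10]].
det(H) = 56, tr(H) = -22.
det(H) > 0 and tr(H) < 0, so H is negative definite everywhere: concave.

concave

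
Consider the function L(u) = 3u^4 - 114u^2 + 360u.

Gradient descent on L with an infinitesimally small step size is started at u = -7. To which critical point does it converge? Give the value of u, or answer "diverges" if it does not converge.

-5

L'(u) = 12(u - 3)(u - 2)(u + 5), so L'(-7) = -2160.
Gradient descent moves in the -L' direction, i.e. u is increasing.
The nearest critical point in that direction is u = -5, where L'' = 672 > 0 (a local minimum). The iterate converges there.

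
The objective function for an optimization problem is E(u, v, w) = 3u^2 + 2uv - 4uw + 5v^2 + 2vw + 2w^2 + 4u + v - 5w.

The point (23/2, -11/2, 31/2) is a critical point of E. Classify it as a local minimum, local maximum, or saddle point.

The Hessian is constant: H = [[6, 2, -4], [2, 10, 2], [-4, 2, 4]].
Leading principal minors: Δ₁ = 6, Δ₂ = 56, Δ₃ = 8.
All leading minors are positive, so H is positive definite: a local minimum.

local minimum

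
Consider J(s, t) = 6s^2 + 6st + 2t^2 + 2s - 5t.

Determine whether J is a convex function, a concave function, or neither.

convex

J is quadratic, so its Hessian is the constant matrix H = [[12, 6], [6, 4]].
det(H) = 12, tr(H) = 16.
det(H) > 0 and tr(H) > 0, so H is positive definite everywhere: convex.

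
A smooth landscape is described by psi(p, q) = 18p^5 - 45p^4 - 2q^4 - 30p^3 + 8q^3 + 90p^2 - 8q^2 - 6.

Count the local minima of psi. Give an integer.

2

psi separates as a function of p plus a function of q, so ∇psi=0 decouples.
∂psi/∂p = 90p(p - 2)(p - 1)(p + 1) = 0 at p ∈ {-1, 0, 1, 2}; ∂psi/∂q = -8q(q - 2)(q - 1) = 0 at q ∈ {0, 1, 2}.
The Hessian is diagonal: diag(psi_pp, psi_qq). Second derivatives: psi_pp(-1)=-540, psi_pp(0)=180, psi_pp(1)=-180, psi_pp(2)=540; psi_qq(0)=-16, psi_qq(1)=8, psi_qq(2)=-16.
Local minima occur where both diagonal entries positive: (0, 1), (2, 1). Count: 2.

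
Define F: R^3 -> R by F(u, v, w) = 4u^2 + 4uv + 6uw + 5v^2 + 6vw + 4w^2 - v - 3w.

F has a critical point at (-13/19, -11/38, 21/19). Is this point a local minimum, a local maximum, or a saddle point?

The Hessian is constant: H = [[8, 4, 6], [4, 10, 6], [6, 6, 8]].
Leading principal minors: Δ₁ = 8, Δ₂ = 64, Δ₃ = 152.
All leading minors are positive, so H is positive definite: a local minimum.

local minimum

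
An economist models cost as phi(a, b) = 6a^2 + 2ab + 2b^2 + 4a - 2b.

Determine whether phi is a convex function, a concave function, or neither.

convex

phi is quadratic, so its Hessian is the constant matrix H = [[12, 2], [2, 4]].
det(H) = 44, tr(H) = 16.
det(H) > 0 and tr(H) > 0, so H is positive definite everywhere: convex.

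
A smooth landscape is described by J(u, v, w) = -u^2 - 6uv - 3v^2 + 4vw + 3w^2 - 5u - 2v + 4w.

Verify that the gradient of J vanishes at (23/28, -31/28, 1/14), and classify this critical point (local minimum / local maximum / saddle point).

saddle point

∇J = (-2u - 6v - 5, -6u - 6v + 4w - 2, 4v + 6w + 4); substituting (23/28, -31/28, 1/14) gives ∇J = (0, 0, 0), so (23/28, -31/28, 1/14) is indeed a critical point.
The Hessian is constant: H = [[-2, -6, 0], [-6, -6, 4], [0, 4, 6]].
Leading principal minors: Δ₁ = -2, Δ₂ = -24, Δ₃ = -112.
The minors fit neither the all-positive nor the alternating-sign pattern, so H is indefinite: a saddle point.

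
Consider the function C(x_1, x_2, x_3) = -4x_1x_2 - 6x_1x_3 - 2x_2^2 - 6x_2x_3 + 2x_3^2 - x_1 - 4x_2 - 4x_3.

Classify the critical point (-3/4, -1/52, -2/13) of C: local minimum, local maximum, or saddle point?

saddle point

The Hessian is constant: H = [[0, -4, -6], [-4, -4, -6], [-6, -6, 4]].
Leading principal minors: Δ₁ = 0, Δ₂ = -16, Δ₃ = -208.
The minors fit neither the all-positive nor the alternating-sign pattern, so H is indefinite: a saddle point.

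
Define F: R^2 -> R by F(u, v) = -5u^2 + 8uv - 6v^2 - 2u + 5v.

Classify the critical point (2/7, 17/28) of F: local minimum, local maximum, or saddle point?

local maximum

The Hessian of F is constant: H = [[-10, 8], [8, -12]].
det(H) = (-10)·(-12) − 8² = 56.
det(H) > 0 and tr(H) = -22 < 0, so H is negative definite and the point is a local maximum.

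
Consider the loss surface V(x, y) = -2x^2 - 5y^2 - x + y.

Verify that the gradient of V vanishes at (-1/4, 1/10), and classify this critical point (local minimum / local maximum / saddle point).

local maximum

∇V = (-4x - 1, -10y + 1); substituting (-1/4, 1/10) gives ∇V = (0, 0), so (-1/4, 1/10) is indeed a critical point.
The Hessian of V is constant: H = [[-4, 0], [0, -10]].
det(H) = (-4)·(-10) − 0² = 40.
det(H) > 0 and tr(H) = -14 < 0, so H is negative definite and the point is a local maximum.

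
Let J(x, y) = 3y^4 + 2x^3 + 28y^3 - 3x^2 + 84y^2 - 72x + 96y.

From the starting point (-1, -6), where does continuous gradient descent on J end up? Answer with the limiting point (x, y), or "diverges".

(4, -4)

J is separable, so gradient descent decouples: x follows -∂J/∂x, y follows -∂J/∂y.
∂J/∂x = 6(x - 4)(x + 3); at x=-1 this is -60, so x increases.
∂J/∂y = 12(y + 1)(y + 2)(y + 4); at y=-6 this is -480, so y increases.
x converges to its nearest critical value 4 (a local min of the x-part); y converges to -4. The iterate converges to (4, -4).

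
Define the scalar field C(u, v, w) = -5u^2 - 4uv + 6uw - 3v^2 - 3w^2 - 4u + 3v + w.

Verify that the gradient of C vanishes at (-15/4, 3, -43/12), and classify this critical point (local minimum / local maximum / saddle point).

local maximum

∇C = (-10u - 4v + 6w - 4, -4u - 6v + 3, 6u - 6w + 1); substituting (-15/4, 3, -43/12) gives ∇C = (0, 0, 0), so (-15/4, 3, -43/12) is indeed a critical point.
The Hessian is constant: H = [[-10, -4, 6], [-4, -6, 0], [6, 0, -6]].
Leading principal minors: Δ₁ = -10, Δ₂ = 44, Δ₃ = -48.
The minors alternate sign starting negative (−, +, −), so H is negative definite: a local maximum.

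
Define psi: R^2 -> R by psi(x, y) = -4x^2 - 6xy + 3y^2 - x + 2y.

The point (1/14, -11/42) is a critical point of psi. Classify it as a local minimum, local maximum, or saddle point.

saddle point

The Hessian of psi is constant: H = [[-8, -6], [-6, 6]].
det(H) = (-8)·6 − (-6)² = -84.
Since det(H) < 0, H is indefinite and the critical point is a saddle point.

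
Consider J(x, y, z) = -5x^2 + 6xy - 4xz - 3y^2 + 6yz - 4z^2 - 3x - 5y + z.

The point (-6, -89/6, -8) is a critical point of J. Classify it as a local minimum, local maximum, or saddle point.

The Hessian is constant: H = [[-10, 6, -4], [6, -6, 6], [-4, 6, -8]].
Leading principal minors: Δ₁ = -10, Δ₂ = 24, Δ₃ = -24.
The minors alternate sign starting negative (−, +, −), so H is negative definite: a local maximum.

local maximum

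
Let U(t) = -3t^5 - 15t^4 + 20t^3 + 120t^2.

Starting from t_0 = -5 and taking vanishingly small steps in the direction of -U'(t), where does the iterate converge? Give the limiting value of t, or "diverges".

-4

U'(t) = -15t(t - 2)(t + 2)(t + 4), so U'(-5) = -1575.
Gradient descent moves in the -U' direction, i.e. t is increasing.
The nearest critical point in that direction is t = -4, where U'' = 720 > 0 (a local minimum). The iterate converges there.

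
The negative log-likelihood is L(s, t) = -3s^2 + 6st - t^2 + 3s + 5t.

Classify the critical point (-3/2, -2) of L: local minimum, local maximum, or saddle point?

The Hessian of L is constant: H = [[-6, 6], [6, -2]].
det(H) = (-6)·(-2) − 6² = -24.
Since det(H) < 0, H is indefinite and the critical point is a saddle point.

saddle point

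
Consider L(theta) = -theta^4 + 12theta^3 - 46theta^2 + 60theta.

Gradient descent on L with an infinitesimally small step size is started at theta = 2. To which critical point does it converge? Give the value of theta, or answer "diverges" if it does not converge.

L'(theta) = -4(theta - 5)(theta - 3)(theta - 1), so L'(2) = -12.
Gradient descent moves in the -L' direction, i.e. theta is increasing.
The nearest critical point in that direction is theta = 3, where L'' = 16 > 0 (a local minimum). The iterate converges there.

3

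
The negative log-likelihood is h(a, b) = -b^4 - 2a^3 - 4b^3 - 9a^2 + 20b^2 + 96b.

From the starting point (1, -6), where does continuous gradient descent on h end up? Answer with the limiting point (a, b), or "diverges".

h is separable, so gradient descent decouples: a follows -∂h/∂a, b follows -∂h/∂b.
∂h/∂a = -6a(a + 3); at a=1 this is -24, so a increases.
∂h/∂b = -4(b - 3)(b + 2)(b + 4); at b=-6 this is 288, so b decreases.
The a-coordinate has no critical point in that direction and runs off to infinity.

diverges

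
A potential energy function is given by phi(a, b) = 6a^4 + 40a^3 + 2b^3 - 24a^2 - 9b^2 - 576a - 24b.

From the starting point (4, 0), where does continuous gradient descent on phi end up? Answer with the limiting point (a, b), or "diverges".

phi is separable, so gradient descent decouples: a follows -∂phi/∂a, b follows -∂phi/∂b.
∂phi/∂a = 24(a - 2)(a + 3)(a + 4); at a=4 this is 2688, so a decreases.
∂phi/∂b = 6(b - 4)(b + 1); at b=0 this is -24, so b increases.
a converges to its nearest critical value 2 (a local min of the a-part); b converges to 4. The iterate converges to (2, 4).

(2, 4)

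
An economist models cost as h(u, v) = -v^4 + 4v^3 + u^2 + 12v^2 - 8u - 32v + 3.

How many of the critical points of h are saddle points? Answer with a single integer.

h separates as a function of u plus a function of v, so ∇h=0 decouples.
∂h/∂u = 2(u - 4) = 0 at u ∈ {4}; ∂h/∂v = -4(v - 4)(v - 1)(v + 2) = 0 at v ∈ {-2, 1, 4}.
The Hessian is diagonal: diag(h_uu, h_vv). Second derivatives: h_uu(4)=2; h_vv(-2)=-72, h_vv(1)=36, h_vv(4)=-72.
Saddle points occur where the two diagonal entries have opposite signs: (4, -2), (4, 4). Count: 2.

2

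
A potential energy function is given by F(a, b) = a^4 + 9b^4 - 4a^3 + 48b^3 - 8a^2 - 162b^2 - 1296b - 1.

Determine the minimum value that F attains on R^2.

F(a,b) separates as P(a) + Q(b) − 1, so its minimum is min P + min Q − 1.
P'(a) = 4a(a - 4)(a + 1) vanishes at a ∈ {-1, 0, 4}; Q'(b) = 36(b - 3)(b + 3)(b + 4) vanishes at b ∈ {-4, -3, 3}.
Local minima of P (where P''>0): P(-1)=-3, P(4)=-128. Local minima of Q: Q(-4)=1824, Q(3)=-3321.
So the global minimum of F is P(4) + Q(3) − 1 = -128 − 3321 − 1 = -3450, attained at (4, 3).

-3450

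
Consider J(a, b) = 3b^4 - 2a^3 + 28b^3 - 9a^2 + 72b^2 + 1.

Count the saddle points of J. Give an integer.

J separates as a function of a plus a function of b, so ∇J=0 decouples.
∂J/∂a = -6a(a + 3) = 0 at a ∈ {-3, 0}; ∂J/∂b = 12b(b + 3)(b + 4) = 0 at b ∈ {-4, -3, 0}.
The Hessian is diagonal: diag(J_aa, J_bb). Second derivatives: J_aa(-3)=18, J_aa(0)=-18; J_bb(-4)=48, J_bb(-3)=-36, J_bb(0)=144.
Saddle points occur where the two diagonal entries have opposite signs: (-3, -3), (0, -4), (0, 0). Count: 3.

3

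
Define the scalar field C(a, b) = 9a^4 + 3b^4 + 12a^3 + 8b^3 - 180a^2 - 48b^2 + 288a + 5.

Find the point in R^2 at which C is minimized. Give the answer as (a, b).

C(a,b) separates as P(a) + Q(b) + 5, so its minimum is min P + min Q + 5.
P'(a) = 36(a - 2)(a - 1)(a + 4) vanishes at a ∈ {-4, 1, 2}; Q'(b) = 12b(b - 2)(b + 4) vanishes at b ∈ {-4, 0, 2}.
Local minima of P (where P''>0): P(-4)=-2496, P(2)=96. Local minima of Q: Q(-4)=-512, Q(2)=-80.
So the global minimum of C is P(-4) + Q(-4) + 5 = -2496 − 512 + 5 = -3003, attained at (-4, -4).

(-4, -4)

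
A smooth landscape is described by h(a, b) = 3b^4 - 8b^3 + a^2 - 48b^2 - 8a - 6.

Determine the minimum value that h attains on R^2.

-534

h(a,b) separates as P(a) + Q(b) − 6, so its minimum is min P + min Q − 6.
P'(a) = 2a - 8 vanishes at a ∈ {4}; Q'(b) = 12b(b - 4)(b + 2) vanishes at b ∈ {-2, 0, 4}.
Local minima of P (where P''>0): P(4)=-16. Local minima of Q: Q(-2)=-80, Q(4)=-512.
So the global minimum of h is P(4) + Q(4) − 6 = -16 − 512 − 6 = -534, attained at (4, 4).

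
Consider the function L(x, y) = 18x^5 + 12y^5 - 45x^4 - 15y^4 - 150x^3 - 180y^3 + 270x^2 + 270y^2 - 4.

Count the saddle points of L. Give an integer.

8

L separates as a function of x plus a function of y, so ∇L=0 decouples.
∂L/∂x = 90x(x - 3)(x - 1)(x + 2) = 0 at x ∈ {-2, 0, 1, 3}; ∂L/∂y = 60y(y - 3)(y - 1)(y + 3) = 0 at y ∈ {-3, 0, 1, 3}.
The Hessian is diagonal: diag(L_xx, L_yy). Second derivatives: L_xx(-2)=-2700, L_xx(0)=540, L_xx(1)=-540, L_xx(3)=2700; L_yy(-3)=-4320, L_yy(0)=540, L_yy(1)=-480, L_yy(3)=2160.
Saddle points occur where the two diagonal entries have opposite signs: (-2, 0), (-2, 3), (0, -3), (0, 1), (1, 0), (1, 3), (3, -3), (3, 1). Count: 8.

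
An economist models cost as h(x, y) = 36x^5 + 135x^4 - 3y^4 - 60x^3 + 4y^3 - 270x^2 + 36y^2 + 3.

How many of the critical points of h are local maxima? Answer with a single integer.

4

h separates as a function of x plus a function of y, so ∇h=0 decouples.
∂h/∂x = 180x(x - 1)(x + 1)(x + 3) = 0 at x ∈ {-3, -1, 0, 1}; ∂h/∂y = -12y(y - 3)(y + 2) = 0 at y ∈ {-2, 0, 3}.
The Hessian is diagonal: diag(h_xx, h_yy). Second derivatives: h_xx(-3)=-4320, h_xx(-1)=720, h_xx(0)=-540, h_xx(1)=1440; h_yy(-2)=-120, h_yy(0)=72, h_yy(3)=-180.
Local maxima occur where both diagonal entries negative: (-3, -2), (-3, 3), (0, -2), (0, 3). Count: 4.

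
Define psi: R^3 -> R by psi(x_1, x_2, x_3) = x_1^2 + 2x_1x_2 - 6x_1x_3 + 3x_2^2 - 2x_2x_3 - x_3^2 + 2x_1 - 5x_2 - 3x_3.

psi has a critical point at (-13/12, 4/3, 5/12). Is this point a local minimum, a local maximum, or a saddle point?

saddle point

The Hessian is constant: H = [[2, 2, -6], [2, 6, -2], [-6, -2, -2]].
Leading principal minors: Δ₁ = 2, Δ₂ = 8, Δ₃ = -192.
The minors fit neither the all-positive nor the alternating-sign pattern, so H is indefinite: a saddle point.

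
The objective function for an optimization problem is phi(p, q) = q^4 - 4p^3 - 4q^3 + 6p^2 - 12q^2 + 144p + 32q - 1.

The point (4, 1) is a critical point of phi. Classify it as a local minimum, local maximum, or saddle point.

The mixed partial ∂²phi/∂p∂q is 0, so the Hessian at any point is diag(phi_pp, phi_qq) = diag(12(-2p + 1), 12(q^2 - 2q - 2)).
At (4, 1): H = diag(-84, -36).
Both eigenvalues are negative, so H is negative definite: a local maximum.

local maximum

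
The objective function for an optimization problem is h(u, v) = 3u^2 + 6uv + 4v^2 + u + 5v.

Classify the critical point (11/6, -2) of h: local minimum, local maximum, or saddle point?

The Hessian of h is constant: H = [[6, 6], [6, 8]].
det(H) = 6·8 − 6² = 12.
det(H) > 0 and tr(H) = 14 > 0, so H is positive definite and the point is a local minimum.

local minimum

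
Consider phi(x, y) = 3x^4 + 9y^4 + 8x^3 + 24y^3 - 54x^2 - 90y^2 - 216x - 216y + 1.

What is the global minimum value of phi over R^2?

phi(x,y) separates as P(x) + Q(y) + 1, so its minimum is min P + min Q + 1.
P'(x) = 12(x - 3)(x + 2)(x + 3) vanishes at x ∈ {-3, -2, 3}; Q'(y) = 36(y - 2)(y + 1)(y + 3) vanishes at y ∈ {-3, -1, 2}.
Local minima of P (where P''>0): P(-3)=189, P(3)=-675. Local minima of Q: Q(-3)=-81, Q(2)=-456.
So the global minimum of phi is P(3) + Q(2) + 1 = -675 − 456 + 1 = -1130, attained at (3, 2).

-1130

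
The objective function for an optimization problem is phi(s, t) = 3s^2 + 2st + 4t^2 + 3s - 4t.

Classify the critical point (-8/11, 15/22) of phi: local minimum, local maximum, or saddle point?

local minimum

The Hessian of phi is constant: H = [[6, 2], [2, 8]].
det(H) = 6·8 − 2² = 44.
det(H) > 0 and tr(H) = 14 > 0, so H is positive definite and the point is a local minimum.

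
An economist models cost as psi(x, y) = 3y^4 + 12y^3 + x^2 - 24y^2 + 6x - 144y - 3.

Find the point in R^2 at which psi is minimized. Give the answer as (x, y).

psi(x,y) separates as P(x) + Q(y) − 3, so its minimum is min P + min Q − 3.
P'(x) = 2x + 6 vanishes at x ∈ {-3}; Q'(y) = 12(y - 2)(y + 2)(y + 3) vanishes at y ∈ {-3, -2, 2}.
Local minima of P (where P''>0): P(-3)=-9. Local minima of Q: Q(-3)=135, Q(2)=-240.
So the global minimum of psi is P(-3) + Q(2) − 3 = -9 − 240 − 3 = -252, attained at (-3, 2).

(-3, 2)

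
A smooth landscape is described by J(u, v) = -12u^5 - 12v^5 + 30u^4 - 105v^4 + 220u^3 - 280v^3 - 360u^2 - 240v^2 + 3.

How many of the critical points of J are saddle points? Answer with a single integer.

8

J separates as a function of u plus a function of v, so ∇J=0 decouples.
∂J/∂u = -60u(u - 4)(u - 1)(u + 3) = 0 at u ∈ {-3, 0, 1, 4}; ∂J/∂v = -60v(v + 1)(v + 2)(v + 4) = 0 at v ∈ {-4, -2, -1, 0}.
The Hessian is diagonal: diag(J_uu, J_vv). Second derivatives: J_uu(-3)=5040, J_uu(0)=-720, J_uu(1)=720, J_uu(4)=-5040; J_vv(-4)=1440, J_vv(-2)=-240, J_vv(-1)=180, J_vv(0)=-480.
Saddle points occur where the two diagonal entries have opposite signs: (-3, -2), (-3, 0), (0, -4), (0, -1), (1, -2), (1, 0), (4, -4), (4, -1). Count: 8.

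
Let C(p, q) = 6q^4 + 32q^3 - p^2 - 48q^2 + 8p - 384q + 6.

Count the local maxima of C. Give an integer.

1

C separates as a function of p plus a function of q, so ∇C=0 decouples.
∂C/∂p = -2(p - 4) = 0 at p ∈ {4}; ∂C/∂q = 24(q - 2)(q + 2)(q + 4) = 0 at q ∈ {-4, -2, 2}.
The Hessian is diagonal: diag(C_pp, C_qq). Second derivatives: C_pp(4)=-2; C_qq(-4)=288, C_qq(-2)=-192, C_qq(2)=576.
Local maxima occur where both diagonal entries negative: (4, -2). Count: 1.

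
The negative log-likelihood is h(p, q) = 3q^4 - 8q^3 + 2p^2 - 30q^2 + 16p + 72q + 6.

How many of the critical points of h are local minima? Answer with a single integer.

h separates as a function of p plus a function of q, so ∇h=0 decouples.
∂h/∂p = 4(p + 4) = 0 at p ∈ {-4}; ∂h/∂q = 12(q - 3)(q - 1)(q + 2) = 0 at q ∈ {-2, 1, 3}.
The Hessian is diagonal: diag(h_pp, h_qq). Second derivatives: h_pp(-4)=4; h_qq(-2)=180, h_qq(1)=-72, h_qq(3)=120.
Local minima occur where both diagonal entries positive: (-4, -2), (-4, 3). Count: 2.

2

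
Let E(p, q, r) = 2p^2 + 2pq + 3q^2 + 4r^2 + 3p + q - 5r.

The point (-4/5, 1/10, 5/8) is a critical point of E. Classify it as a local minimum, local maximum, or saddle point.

The Hessian is constant: H = [[4, 2, 0], [2, 6, 0], [0, 0, 8]].
Leading principal minors: Δ₁ = 4, Δ₂ = 20, Δ₃ = 160.
All leading minors are positive, so H is positive definite: a local minimum.

local minimum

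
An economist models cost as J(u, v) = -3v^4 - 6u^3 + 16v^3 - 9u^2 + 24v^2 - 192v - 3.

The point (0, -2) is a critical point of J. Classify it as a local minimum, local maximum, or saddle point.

local maximum

The mixed partial ∂²J/∂u∂v is 0, so the Hessian at any point is diag(J_uu, J_vv) = diag(-18(2u + 1), 12(-3v^2 + 8v + 4)).
At (0, -2): H = diag(-18, -288).
Both eigenvalues are negative, so H is negative definite: a local maximum.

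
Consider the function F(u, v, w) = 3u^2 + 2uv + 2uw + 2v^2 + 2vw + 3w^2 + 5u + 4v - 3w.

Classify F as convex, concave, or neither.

F is quadratic, so its Hessian is the constant matrix H = [[6, 2, 2], [2, 4, 2], [2, 2, 6]].
Leading principal minors: 6, 20, 96.
All positive ⇒ H ≻ 0 ⇒ convex.

convex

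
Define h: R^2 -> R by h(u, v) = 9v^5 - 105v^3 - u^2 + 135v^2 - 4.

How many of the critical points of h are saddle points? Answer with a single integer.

h separates as a function of u plus a function of v, so ∇h=0 decouples.
∂h/∂u = -2u = 0 at u ∈ {0}; ∂h/∂v = 45v(v - 2)(v - 1)(v + 3) = 0 at v ∈ {-3, 0, 1, 2}.
The Hessian is diagonal: diag(h_uu, h_vv). Second derivatives: h_uu(0)=-2; h_vv(-3)=-2700, h_vv(0)=270, h_vv(1)=-180, h_vv(2)=450.
Saddle points occur where the two diagonal entries have opposite signs: (0, 0), (0, 2). Count: 2.

2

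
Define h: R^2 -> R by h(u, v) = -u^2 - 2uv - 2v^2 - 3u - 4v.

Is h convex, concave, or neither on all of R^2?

h is quadratic, so its Hessian is the constant matrix H = [[-2, -2], [-2, -4]].
det(H) = 4, tr(H) = -6.
det(H) > 0 and tr(H) < 0, so H is negative definite everywhere: concave.

concave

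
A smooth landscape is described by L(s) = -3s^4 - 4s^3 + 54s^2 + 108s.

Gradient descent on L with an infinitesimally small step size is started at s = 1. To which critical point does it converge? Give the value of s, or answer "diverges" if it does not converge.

-1

L'(s) = -12(s - 3)(s + 1)(s + 3), so L'(1) = 192.
Gradient descent moves in the -L' direction, i.e. s is decreasing.
The nearest critical point in that direction is s = -1, where L'' = 96 > 0 (a local minimum). The iterate converges there.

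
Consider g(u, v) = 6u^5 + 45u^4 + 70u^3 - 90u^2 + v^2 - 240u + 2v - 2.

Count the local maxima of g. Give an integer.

0

g separates as a function of u plus a function of v, so ∇g=0 decouples.
∂g/∂u = 30(u - 1)(u + 1)(u + 2)(u + 4) = 0 at u ∈ {-4, -2, -1, 1}; ∂g/∂v = 2(v + 1) = 0 at v ∈ {-1}.
The Hessian is diagonal: diag(g_uu, g_vv). Second derivatives: g_uu(-4)=-900, g_uu(-2)=180, g_uu(-1)=-180, g_uu(1)=900; g_vv(-1)=2.
Local maxima occur where both diagonal entries negative: none. Count: 0.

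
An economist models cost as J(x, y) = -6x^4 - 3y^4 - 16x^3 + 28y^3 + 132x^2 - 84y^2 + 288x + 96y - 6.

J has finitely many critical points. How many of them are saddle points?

J separates as a function of x plus a function of y, so ∇J=0 decouples.
∂J/∂x = -24(x - 3)(x + 1)(x + 4) = 0 at x ∈ {-4, -1, 3}; ∂J/∂y = -12(y - 4)(y - 2)(y - 1) = 0 at y ∈ {1, 2, 4}.
The Hessian is diagonal: diag(J_xx, J_yy). Second derivatives: J_xx(-4)=-504, J_xx(-1)=288, J_xx(3)=-672; J_yy(1)=-36, J_yy(2)=24, J_yy(4)=-72.
Saddle points occur where the two diagonal entries have opposite signs: (-4, 2), (-1, 1), (-1, 4), (3, 2). Count: 4.

4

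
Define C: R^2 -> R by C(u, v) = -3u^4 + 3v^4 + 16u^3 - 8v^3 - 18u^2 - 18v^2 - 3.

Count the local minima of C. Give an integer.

C separates as a function of u plus a function of v, so ∇C=0 decouples.
∂C/∂u = -12u(u - 3)(u - 1) = 0 at u ∈ {0, 1, 3}; ∂C/∂v = 12v(v - 3)(v + 1) = 0 at v ∈ {-1, 0, 3}.
The Hessian is diagonal: diag(C_uu, C_vv). Second derivatives: C_uu(0)=-36, C_uu(1)=24, C_uu(3)=-72; C_vv(-1)=48, C_vv(0)=-36, C_vv(3)=144.
Local minima occur where both diagonal entries positive: (1, -1), (1, 3). Count: 2.

2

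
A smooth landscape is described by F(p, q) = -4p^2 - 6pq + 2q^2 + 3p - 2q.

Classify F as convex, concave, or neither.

F is quadratic, so its Hessian is the constant matrix H = [[-8, -6], [-6, 4]].
det(H) = -68, tr(H) = -4.
det(H) < 0, so H is indefinite: neither convex nor concave.

neither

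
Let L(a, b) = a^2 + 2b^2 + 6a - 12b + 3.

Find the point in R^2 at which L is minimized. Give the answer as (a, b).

(-3, 3)

L(a,b) separates as P(a) + Q(b) + 3, so its minimum is min P + min Q + 3.
P'(a) = 2a + 6 vanishes at a ∈ {-3}; Q'(b) = 4b - 12 vanishes at b ∈ {3}.
Local minima of P (where P''>0): P(-3)=-9. Local minima of Q: Q(3)=-18.
So the global minimum of L is P(-3) + Q(3) + 3 = -9 − 18 + 3 = -24, attained at (-3, 3).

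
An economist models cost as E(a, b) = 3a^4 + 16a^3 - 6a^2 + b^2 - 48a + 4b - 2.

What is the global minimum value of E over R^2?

-166

E(a,b) separates as P(a) + Q(b) − 2, so its minimum is min P + min Q − 2.
P'(a) = 12(a - 1)(a + 1)(a + 4) vanishes at a ∈ {-4, -1, 1}; Q'(b) = 2b + 4 vanishes at b ∈ {-2}.
Local minima of P (where P''>0): P(-4)=-160, P(1)=-35. Local minima of Q: Q(-2)=-4.
So the global minimum of E is P(-4) + Q(-2) − 2 = -160 − 4 − 2 = -166, attained at (-4, -2).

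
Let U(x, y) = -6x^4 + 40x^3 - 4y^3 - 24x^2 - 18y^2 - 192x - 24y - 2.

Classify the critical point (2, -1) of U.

saddle point

The mixed partial ∂²U/∂x∂y is 0, so the Hessian at any point is diag(U_xx, U_yy) = diag(24(-3x^2 + 10x - 2), -12(2y + 3)).
At (2, -1): H = diag(144, -12).
The eigenvalues have opposite signs, so H is indefinite: a saddle point.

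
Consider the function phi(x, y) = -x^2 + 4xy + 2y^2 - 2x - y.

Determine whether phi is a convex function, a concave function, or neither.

neither

phi is quadratic, so its Hessian is the constant matrix H = [[-2, 4], [4, 4]].
det(H) = -24, tr(H) = 2.
det(H) < 0, so H is indefinite: neither convex nor concave.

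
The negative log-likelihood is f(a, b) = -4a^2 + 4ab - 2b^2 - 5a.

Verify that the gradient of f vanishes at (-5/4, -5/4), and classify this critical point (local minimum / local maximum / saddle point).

local maximum

∇f = (-8a + 4b - 5, 4a - 4b); substituting (-5/4, -5/4) gives ∇f = (0, 0), so (-5/4, -5/4) is indeed a critical point.
The Hessian of f is constant: H = [[-8, 4], [4, -4]].
det(H) = (-8)·(-4) − 4² = 16.
det(H) > 0 and tr(H) = -12 < 0, so H is negative definite and the point is a local maximum.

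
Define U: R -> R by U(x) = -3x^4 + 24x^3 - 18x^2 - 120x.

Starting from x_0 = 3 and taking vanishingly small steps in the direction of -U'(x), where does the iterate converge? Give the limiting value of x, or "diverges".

2

U'(x) = -12(x - 5)(x - 2)(x + 1), so U'(3) = 96.
Gradient descent moves in the -U' direction, i.e. x is decreasing.
The nearest critical point in that direction is x = 2, where U'' = 108 > 0 (a local minimum). The iterate converges there.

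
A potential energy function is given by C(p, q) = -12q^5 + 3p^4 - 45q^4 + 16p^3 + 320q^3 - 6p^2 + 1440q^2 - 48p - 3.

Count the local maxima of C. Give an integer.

C separates as a function of p plus a function of q, so ∇C=0 decouples.
∂C/∂p = 12(p - 1)(p + 1)(p + 4) = 0 at p ∈ {-4, -1, 1}; ∂C/∂q = -60q(q - 4)(q + 3)(q + 4) = 0 at q ∈ {-4, -3, 0, 4}.
The Hessian is diagonal: diag(C_pp, C_qq). Second derivatives: C_pp(-4)=180, C_pp(-1)=-72, C_pp(1)=120; C_qq(-4)=1920, C_qq(-3)=-1260, C_qq(0)=2880, C_qq(4)=-13440.
Local maxima occur where both diagonal entries negative: (-1, -3), (-1, 4). Count: 2.

2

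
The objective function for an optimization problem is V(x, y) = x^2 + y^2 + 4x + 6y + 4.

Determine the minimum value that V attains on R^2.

-9

V(x,y) separates as P(x) + Q(y) + 4, so its minimum is min P + min Q + 4.
P'(x) = 2x + 4 vanishes at x ∈ {-2}; Q'(y) = 2y + 6 vanishes at y ∈ {-3}.
Local minima of P (where P''>0): P(-2)=-4. Local minima of Q: Q(-3)=-9.
So the global minimum of V is P(-2) + Q(-3) + 4 = -4 − 9 + 4 = -9, attained at (-2, -3).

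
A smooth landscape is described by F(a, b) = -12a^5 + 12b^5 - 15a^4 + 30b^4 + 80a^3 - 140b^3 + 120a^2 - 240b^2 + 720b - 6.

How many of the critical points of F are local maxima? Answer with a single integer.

F separates as a function of a plus a function of b, so ∇F=0 decouples.
∂F/∂a = -60a(a - 2)(a + 1)(a + 2) = 0 at a ∈ {-2, -1, 0, 2}; ∂F/∂b = 60(b - 2)(b - 1)(b + 2)(b + 3) = 0 at b ∈ {-3, -2, 1, 2}.
The Hessian is diagonal: diag(F_aa, F_bb). Second derivatives: F_aa(-2)=480, F_aa(-1)=-180, F_aa(0)=240, F_aa(2)=-1440; F_bb(-3)=-1200, F_bb(-2)=720, F_bb(1)=-720, F_bb(2)=1200.
Local maxima occur where both diagonal entries negative: (-1, -3), (-1, 1), (2, -3), (2, 1). Count: 4.

4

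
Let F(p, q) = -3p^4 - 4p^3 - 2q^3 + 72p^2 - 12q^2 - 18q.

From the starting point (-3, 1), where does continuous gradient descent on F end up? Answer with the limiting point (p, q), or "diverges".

diverges

F is separable, so gradient descent decouples: p follows -∂F/∂p, q follows -∂F/∂q.
∂F/∂p = -12p(p - 3)(p + 4); at p=-3 this is -216, so p increases.
∂F/∂q = -6(q + 1)(q + 3); at q=1 this is -48, so q increases.
The q-coordinate has no critical point in that direction and runs off to infinity.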